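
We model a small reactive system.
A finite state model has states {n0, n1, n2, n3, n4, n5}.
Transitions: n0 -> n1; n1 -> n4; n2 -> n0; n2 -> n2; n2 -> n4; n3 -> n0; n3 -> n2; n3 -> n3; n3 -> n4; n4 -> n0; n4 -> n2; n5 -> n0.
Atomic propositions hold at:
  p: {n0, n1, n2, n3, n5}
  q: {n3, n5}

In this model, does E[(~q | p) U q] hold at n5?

Yes

Sat(~q) = {n0, n1, n2, n4}
Sat(~q | p) = {n0, n1, n2, n3, n4, n5}
E[(~q | p) U q]: least fixpoint, start Z0 = Sat(q) = {n3, n5}, add states in Sat(~q | p) with some successor in Z. Already a fixed point.
Sat(E[(~q | p) U q]) = {n3, n5}
n5 ∈ Sat(E[(~q | p) U q]) = {n3, n5}, so the formula holds at n5.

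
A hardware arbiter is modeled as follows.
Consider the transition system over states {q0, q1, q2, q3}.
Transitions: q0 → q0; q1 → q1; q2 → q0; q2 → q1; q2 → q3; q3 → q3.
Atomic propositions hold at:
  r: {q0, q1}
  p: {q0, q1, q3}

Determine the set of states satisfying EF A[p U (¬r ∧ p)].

Sat(¬r) = {q2, q3}
Sat(¬r ∧ p) = {q3}
A[p U (¬r ∧ p)]: least fixpoint, start Z0 = Sat((¬r ∧ p)) = {q3}, add states in Sat(p) with every successor in Z. Already a fixed point.
Sat(A[p U (¬r ∧ p)]) = {q3}
EF A[p U (¬r ∧ p)]: least fixpoint, start Z0 = {q3}, add states with some successor in Z. Z1 = {q2, q3}; fixed.
Sat(EF A[p U (¬r ∧ p)]) = {q2, q3}

{q2, q3}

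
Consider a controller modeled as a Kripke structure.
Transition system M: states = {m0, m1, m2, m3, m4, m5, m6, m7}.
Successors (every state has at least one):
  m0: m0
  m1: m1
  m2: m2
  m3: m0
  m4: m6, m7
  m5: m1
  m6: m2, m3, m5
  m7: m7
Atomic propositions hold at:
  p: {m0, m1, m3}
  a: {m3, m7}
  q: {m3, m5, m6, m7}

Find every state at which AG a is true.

{m7}

AG a: greatest fixpoint, start Z0 = {m3, m7}, keep only states in Sat with every successor in Z. Z1 = {m7}; fixed.
Sat(AG a) = {m7}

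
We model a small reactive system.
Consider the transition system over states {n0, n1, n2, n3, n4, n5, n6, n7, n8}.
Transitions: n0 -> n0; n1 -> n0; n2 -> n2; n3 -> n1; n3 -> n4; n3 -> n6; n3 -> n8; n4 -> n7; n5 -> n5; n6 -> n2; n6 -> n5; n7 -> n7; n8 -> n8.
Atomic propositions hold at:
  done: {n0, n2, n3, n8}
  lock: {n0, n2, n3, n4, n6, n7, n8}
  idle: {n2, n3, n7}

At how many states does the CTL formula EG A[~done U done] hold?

5

Sat(~done) = {n1, n4, n5, n6, n7}
A[~done U done]: least fixpoint, start Z0 = Sat(done) = {n0, n2, n3, n8}, add states in Sat(~done) with every successor in Z. Z1 = {n0, n1, n2, n3, n8}; fixed.
Sat(A[~done U done]) = {n0, n1, n2, n3, n8}
EG A[~done U done]: greatest fixpoint, start Z0 = {n0, n1, n2, n3, n8}, keep only states in Sat with some successor in Z. Already a fixed point.
Sat(EG A[~done U done]) = {n0, n1, n2, n3, n8}
|Sat(EG A[~done U done])| = |{n0, n1, n2, n3, n8}| = 5.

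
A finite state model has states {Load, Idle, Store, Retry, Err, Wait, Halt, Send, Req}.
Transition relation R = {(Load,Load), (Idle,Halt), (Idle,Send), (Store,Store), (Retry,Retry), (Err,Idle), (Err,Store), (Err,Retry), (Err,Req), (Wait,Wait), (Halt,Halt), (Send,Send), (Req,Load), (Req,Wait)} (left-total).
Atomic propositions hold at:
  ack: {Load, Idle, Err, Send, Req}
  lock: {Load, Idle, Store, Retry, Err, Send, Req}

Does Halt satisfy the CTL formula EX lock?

Sat(EX lock) = {s : some successor in {Load, Idle, Store, Retry, Err, Send, Req}} = {Load, Idle, Store, Retry, Err, Send, Req}
Halt ∉ Sat(EX lock) = {Load, Idle, Store, Retry, Err, Send, Req}, so the formula does not hold at Halt.

No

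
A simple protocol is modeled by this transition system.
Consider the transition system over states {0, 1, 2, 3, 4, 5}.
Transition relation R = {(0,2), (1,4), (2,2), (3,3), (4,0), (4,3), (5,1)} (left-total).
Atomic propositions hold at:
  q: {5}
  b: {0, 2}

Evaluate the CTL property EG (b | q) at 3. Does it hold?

Sat(b | q) = {0, 2, 5}
EG (b | q): greatest fixpoint, start Z0 = {0, 2, 5}, keep only states in Sat with some successor in Z. Z1 = {0, 2}; fixed.
Sat(EG (b | q)) = {0, 2}
3 ∉ Sat(EG (b | q)) = {0, 2}, so the formula does not hold at 3.

No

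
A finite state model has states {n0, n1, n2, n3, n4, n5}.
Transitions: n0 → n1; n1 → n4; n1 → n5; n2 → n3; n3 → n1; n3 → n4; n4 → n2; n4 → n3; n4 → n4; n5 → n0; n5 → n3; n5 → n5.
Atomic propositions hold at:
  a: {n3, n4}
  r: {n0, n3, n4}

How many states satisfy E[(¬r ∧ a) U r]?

Sat(¬r) = {n1, n2, n5}
Sat(¬r ∧ a) = ∅
E[(¬r ∧ a) U r]: least fixpoint, start Z0 = Sat(r) = {n0, n3, n4}, add states in Sat(¬r ∧ a) with some successor in Z. Already a fixed point.
Sat(E[(¬r ∧ a) U r]) = {n0, n3, n4}
|Sat(E[(¬r ∧ a) U r])| = |{n0, n3, n4}| = 3.

3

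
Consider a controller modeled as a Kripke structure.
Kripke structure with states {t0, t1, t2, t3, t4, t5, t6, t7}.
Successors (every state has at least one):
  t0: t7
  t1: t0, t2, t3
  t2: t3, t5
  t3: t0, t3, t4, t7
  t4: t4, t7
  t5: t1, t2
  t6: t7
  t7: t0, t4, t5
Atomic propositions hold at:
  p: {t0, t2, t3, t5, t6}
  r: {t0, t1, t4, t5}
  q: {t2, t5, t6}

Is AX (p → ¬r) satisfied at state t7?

Sat(¬r) = {t2, t3, t6, t7}
Sat(p → ¬r) = {t1, t2, t3, t4, t6, t7}
Sat(AX (p → ¬r)) = {s : every successor in {t1, t2, t3, t4, t6, t7}} = {t0, t4, t5, t6}
t7 ∉ Sat(AX (p → ¬r)) = {t0, t4, t5, t6}, so the formula does not hold at t7.

No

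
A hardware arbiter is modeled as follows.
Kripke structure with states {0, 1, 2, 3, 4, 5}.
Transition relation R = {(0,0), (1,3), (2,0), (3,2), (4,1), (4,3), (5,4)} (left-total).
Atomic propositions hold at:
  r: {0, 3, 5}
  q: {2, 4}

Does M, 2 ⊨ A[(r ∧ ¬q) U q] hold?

Sat(¬q) = {0, 1, 3, 5}
Sat(r ∧ ¬q) = {0, 3, 5}
A[(r ∧ ¬q) U q]: least fixpoint, start Z0 = Sat(q) = {2, 4}, add states in Sat(r ∧ ¬q) with every successor in Z. Z1 = {2, 3, 4, 5}; fixed.
Sat(A[(r ∧ ¬q) U q]) = {2, 3, 4, 5}
2 ∈ Sat(A[(r ∧ ¬q) U q]) = {2, 3, 4, 5}, so the formula holds at 2.

Yes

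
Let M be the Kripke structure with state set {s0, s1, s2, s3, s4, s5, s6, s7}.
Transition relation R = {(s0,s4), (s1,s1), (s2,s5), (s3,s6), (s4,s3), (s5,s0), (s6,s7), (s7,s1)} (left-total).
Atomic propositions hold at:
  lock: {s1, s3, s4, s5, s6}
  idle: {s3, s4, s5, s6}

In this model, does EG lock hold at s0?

EG lock: greatest fixpoint, start Z0 = {s1, s3, s4, s5, s6}, keep only states in Sat with some successor in Z. Z1 = {s1, s3, s4}; Z2 = {s1, s4}; Z3 = {s1}; fixed.
Sat(EG lock) = {s1}
s0 ∉ Sat(EG lock) = {s1}, so the formula does not hold at s0.

No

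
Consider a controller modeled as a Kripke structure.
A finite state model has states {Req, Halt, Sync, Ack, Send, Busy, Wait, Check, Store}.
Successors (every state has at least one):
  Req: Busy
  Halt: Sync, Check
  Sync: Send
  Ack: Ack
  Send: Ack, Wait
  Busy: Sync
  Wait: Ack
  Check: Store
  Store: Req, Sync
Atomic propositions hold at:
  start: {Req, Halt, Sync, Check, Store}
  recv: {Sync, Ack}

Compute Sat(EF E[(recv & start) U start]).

Sat(recv & start) = {Sync}
E[(recv & start) U start]: least fixpoint, start Z0 = Sat(start) = {Req, Halt, Sync, Check, Store}, add states in Sat(recv & start) with some successor in Z. Already a fixed point.
Sat(E[(recv & start) U start]) = {Req, Halt, Sync, Check, Store}
EF E[(recv & start) U start]: least fixpoint, start Z0 = {Req, Halt, Sync, Check, Store}, add states with some successor in Z. Z1 = {Req, Halt, Sync, Busy, Check, Store}; fixed.
Sat(EF E[(recv & start) U start]) = {Req, Halt, Sync, Busy, Check, Store}

{Req, Halt, Sync, Busy, Check, Store}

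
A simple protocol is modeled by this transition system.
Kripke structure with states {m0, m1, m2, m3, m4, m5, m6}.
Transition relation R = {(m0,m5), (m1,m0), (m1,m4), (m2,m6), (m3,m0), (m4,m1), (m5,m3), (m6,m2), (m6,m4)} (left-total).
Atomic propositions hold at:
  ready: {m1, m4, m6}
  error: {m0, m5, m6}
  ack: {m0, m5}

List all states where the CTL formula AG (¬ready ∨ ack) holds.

{m0, m3, m5}

Sat(¬ready) = {m0, m2, m3, m5}
Sat(¬ready ∨ ack) = {m0, m2, m3, m5}
AG (¬ready ∨ ack): greatest fixpoint, start Z0 = {m0, m2, m3, m5}, keep only states in Sat with every successor in Z. Z1 = {m0, m3, m5}; fixed.
Sat(AG (¬ready ∨ ack)) = {m0, m3, m5}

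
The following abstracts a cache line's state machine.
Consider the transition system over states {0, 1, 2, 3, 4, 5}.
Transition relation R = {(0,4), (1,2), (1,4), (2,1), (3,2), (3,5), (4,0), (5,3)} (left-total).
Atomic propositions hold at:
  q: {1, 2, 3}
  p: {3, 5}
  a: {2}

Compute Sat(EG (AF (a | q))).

Sat(a | q) = {1, 2, 3}
AF (a | q): least fixpoint, start Z0 = {1, 2, 3}, add states with every successor in Z. Z1 = {1, 2, 3, 5}; fixed.
Sat(AF (a | q)) = {1, 2, 3, 5}
EG (AF (a | q)): greatest fixpoint, start Z0 = {1, 2, 3, 5}, keep only states in Sat with some successor in Z. Already a fixed point.
Sat(EG (AF (a | q))) = {1, 2, 3, 5}

{1, 2, 3, 5}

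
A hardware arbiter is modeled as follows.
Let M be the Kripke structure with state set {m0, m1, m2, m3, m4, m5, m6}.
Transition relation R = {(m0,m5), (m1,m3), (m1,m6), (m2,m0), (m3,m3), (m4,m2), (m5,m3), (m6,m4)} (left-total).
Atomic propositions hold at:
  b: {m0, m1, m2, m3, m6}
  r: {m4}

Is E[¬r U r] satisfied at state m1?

Sat(¬r) = {m0, m1, m2, m3, m5, m6}
E[¬r U r]: least fixpoint, start Z0 = Sat(r) = {m4}, add states in Sat(¬r) with some successor in Z. Z1 = {m4, m6}; Z2 = {m1, m4, m6}; fixed.
Sat(E[¬r U r]) = {m1, m4, m6}
m1 ∈ Sat(E[¬r U r]) = {m1, m4, m6}, so the formula holds at m1.

Yes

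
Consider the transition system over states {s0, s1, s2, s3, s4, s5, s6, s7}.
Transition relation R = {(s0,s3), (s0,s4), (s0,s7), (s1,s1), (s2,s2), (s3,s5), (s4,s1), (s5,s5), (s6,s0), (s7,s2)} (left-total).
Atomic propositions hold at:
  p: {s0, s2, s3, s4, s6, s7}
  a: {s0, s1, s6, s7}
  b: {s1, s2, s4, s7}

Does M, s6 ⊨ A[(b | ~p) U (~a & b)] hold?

Sat(~p) = {s1, s5}
Sat(b | ~p) = {s1, s2, s4, s5, s7}
Sat(~a) = {s2, s3, s4, s5}
Sat(~a & b) = {s2, s4}
A[(b | ~p) U (~a & b)]: least fixpoint, start Z0 = Sat((~a & b)) = {s2, s4}, add states in Sat(b | ~p) with every successor in Z. Z1 = {s2, s4, s7}; fixed.
Sat(A[(b | ~p) U (~a & b)]) = {s2, s4, s7}
s6 ∉ Sat(A[(b | ~p) U (~a & b)]) = {s2, s4, s7}, so the formula does not hold at s6.

No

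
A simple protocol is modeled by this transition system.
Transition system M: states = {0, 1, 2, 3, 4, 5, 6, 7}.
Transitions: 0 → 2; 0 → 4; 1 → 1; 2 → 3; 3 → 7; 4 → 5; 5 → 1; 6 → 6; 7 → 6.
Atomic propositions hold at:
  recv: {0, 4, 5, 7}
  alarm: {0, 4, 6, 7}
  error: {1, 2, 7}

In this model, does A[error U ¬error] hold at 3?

Yes

Sat(¬error) = {0, 3, 4, 5, 6}
A[error U ¬error]: least fixpoint, start Z0 = Sat(¬error) = {0, 3, 4, 5, 6}, add states in Sat(error) with every successor in Z. Z1 = {0, 2, 3, 4, 5, 6, 7}; fixed.
Sat(A[error U ¬error]) = {0, 2, 3, 4, 5, 6, 7}
3 ∈ Sat(A[error U ¬error]) = {0, 2, 3, 4, 5, 6, 7}, so the formula holds at 3.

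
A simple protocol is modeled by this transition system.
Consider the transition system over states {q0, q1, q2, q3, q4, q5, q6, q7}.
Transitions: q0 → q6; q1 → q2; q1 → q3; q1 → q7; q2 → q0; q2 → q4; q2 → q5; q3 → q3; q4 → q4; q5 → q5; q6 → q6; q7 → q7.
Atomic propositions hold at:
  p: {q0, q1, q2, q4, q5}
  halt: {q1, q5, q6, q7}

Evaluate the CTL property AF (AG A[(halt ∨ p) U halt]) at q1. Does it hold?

Sat(halt ∨ p) = {q0, q1, q2, q4, q5, q6, q7}
A[(halt ∨ p) U halt]: least fixpoint, start Z0 = Sat(halt) = {q1, q5, q6, q7}, add states in Sat(halt ∨ p) with every successor in Z. Z1 = {q0, q1, q5, q6, q7}; fixed.
Sat(A[(halt ∨ p) U halt]) = {q0, q1, q5, q6, q7}
AG A[(halt ∨ p) U halt]: greatest fixpoint, start Z0 = {q0, q1, q5, q6, q7}, keep only states in Sat with every successor in Z. Z1 = {q0, q5, q6, q7}; fixed.
Sat(AG A[(halt ∨ p) U halt]) = {q0, q5, q6, q7}
AF (AG A[(halt ∨ p) U halt]): least fixpoint, start Z0 = {q0, q5, q6, q7}, add states with every successor in Z. Already a fixed point.
Sat(AF (AG A[(halt ∨ p) U halt])) = {q0, q5, q6, q7}
q1 ∉ Sat(AF (AG A[(halt ∨ p) U halt])) = {q0, q5, q6, q7}, so the formula does not hold at q1.

No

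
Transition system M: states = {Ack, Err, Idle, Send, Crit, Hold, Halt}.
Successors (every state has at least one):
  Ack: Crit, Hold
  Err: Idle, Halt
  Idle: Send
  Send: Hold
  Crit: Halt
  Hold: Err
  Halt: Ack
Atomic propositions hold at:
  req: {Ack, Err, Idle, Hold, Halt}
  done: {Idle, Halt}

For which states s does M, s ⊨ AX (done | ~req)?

{Err, Idle, Crit}

Sat(~req) = {Send, Crit}
Sat(done | ~req) = {Idle, Send, Crit, Halt}
Sat(AX (done | ~req)) = {s : every successor in {Idle, Send, Crit, Halt}} = {Err, Idle, Crit}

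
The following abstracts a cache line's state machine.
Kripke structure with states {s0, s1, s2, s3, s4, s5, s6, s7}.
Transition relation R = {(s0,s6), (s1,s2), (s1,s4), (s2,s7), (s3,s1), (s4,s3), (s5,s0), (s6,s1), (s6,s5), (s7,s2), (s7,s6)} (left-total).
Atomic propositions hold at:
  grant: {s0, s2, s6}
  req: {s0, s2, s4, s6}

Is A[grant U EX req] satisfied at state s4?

Sat(EX req) = {s : some successor in {s0, s2, s4, s6}} = {s0, s1, s5, s7}
A[grant U EX req]: least fixpoint, start Z0 = Sat(EX req) = {s0, s1, s5, s7}, add states in Sat(grant) with every successor in Z. Z1 = {s0, s1, s2, s5, s6, s7}; fixed.
Sat(A[grant U EX req]) = {s0, s1, s2, s5, s6, s7}
s4 ∉ Sat(A[grant U EX req]) = {s0, s1, s2, s5, s6, s7}, so the formula does not hold at s4.

No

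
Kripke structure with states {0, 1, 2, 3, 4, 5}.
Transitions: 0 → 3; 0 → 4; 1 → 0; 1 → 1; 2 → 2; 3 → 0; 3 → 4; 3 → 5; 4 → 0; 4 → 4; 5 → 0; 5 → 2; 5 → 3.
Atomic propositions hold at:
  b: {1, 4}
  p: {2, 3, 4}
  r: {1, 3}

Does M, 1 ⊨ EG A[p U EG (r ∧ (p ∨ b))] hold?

Sat(p ∨ b) = {1, 2, 3, 4}
Sat(r ∧ (p ∨ b)) = {1, 3}
EG (r ∧ (p ∨ b)): greatest fixpoint, start Z0 = {1, 3}, keep only states in Sat with some successor in Z. Z1 = {1}; fixed.
Sat(EG (r ∧ (p ∨ b))) = {1}
A[p U EG (r ∧ (p ∨ b))]: least fixpoint, start Z0 = Sat(EG (r ∧ (p ∨ b))) = {1}, add states in Sat(p) with every successor in Z. Already a fixed point.
Sat(A[p U EG (r ∧ (p ∨ b))]) = {1}
EG A[p U EG (r ∧ (p ∨ b))]: greatest fixpoint, start Z0 = {1}, keep only states in Sat with some successor in Z. Already a fixed point.
Sat(EG A[p U EG (r ∧ (p ∨ b))]) = {1}
1 ∈ Sat(EG A[p U EG (r ∧ (p ∨ b))]) = {1}, so the formula holds at 1.

Yes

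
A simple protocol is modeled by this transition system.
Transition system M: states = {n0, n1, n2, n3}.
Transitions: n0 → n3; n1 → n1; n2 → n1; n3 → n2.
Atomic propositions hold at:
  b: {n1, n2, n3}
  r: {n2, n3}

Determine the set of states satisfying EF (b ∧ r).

Sat(b ∧ r) = {n2, n3}
EF (b ∧ r): least fixpoint, start Z0 = {n2, n3}, add states with some successor in Z. Z1 = {n0, n2, n3}; fixed.
Sat(EF (b ∧ r)) = {n0, n2, n3}

{n0, n2, n3}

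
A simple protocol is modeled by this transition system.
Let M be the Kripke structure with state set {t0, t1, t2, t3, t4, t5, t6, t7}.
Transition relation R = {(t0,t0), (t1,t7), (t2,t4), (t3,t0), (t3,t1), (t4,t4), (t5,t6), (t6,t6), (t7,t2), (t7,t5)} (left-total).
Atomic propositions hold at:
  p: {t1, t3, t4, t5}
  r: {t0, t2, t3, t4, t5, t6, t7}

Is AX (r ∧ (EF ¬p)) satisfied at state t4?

Sat(¬p) = {t0, t2, t6, t7}
EF ¬p: least fixpoint, start Z0 = {t0, t2, t6, t7}, add states with some successor in Z. Z1 = {t0, t1, t2, t3, t5, t6, t7}; fixed.
Sat(EF ¬p) = {t0, t1, t2, t3, t5, t6, t7}
Sat(r ∧ (EF ¬p)) = {t0, t2, t3, t5, t6, t7}
Sat(AX (r ∧ (EF ¬p))) = {s : every successor in {t0, t2, t3, t5, t6, t7}} = {t0, t1, t5, t6, t7}
t4 ∉ Sat(AX (r ∧ (EF ¬p))) = {t0, t1, t5, t6, t7}, so the formula does not hold at t4.

No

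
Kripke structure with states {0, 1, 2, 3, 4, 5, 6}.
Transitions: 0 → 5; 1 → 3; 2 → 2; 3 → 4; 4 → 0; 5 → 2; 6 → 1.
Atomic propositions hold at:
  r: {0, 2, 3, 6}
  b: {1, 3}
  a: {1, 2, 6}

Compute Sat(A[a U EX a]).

{2, 5, 6}

Sat(EX a) = {s : some successor in {1, 2, 6}} = {2, 5, 6}
A[a U EX a]: least fixpoint, start Z0 = Sat(EX a) = {2, 5, 6}, add states in Sat(a) with every successor in Z. Already a fixed point.
Sat(A[a U EX a]) = {2, 5, 6}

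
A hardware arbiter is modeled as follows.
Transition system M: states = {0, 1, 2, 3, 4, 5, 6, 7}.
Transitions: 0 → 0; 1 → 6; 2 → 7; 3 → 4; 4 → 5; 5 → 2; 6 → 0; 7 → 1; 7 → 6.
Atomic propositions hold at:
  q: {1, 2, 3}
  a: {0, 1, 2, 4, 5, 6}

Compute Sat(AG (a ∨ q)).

{0, 1, 6}

Sat(a ∨ q) = {0, 1, 2, 3, 4, 5, 6}
AG (a ∨ q): greatest fixpoint, start Z0 = {0, 1, 2, 3, 4, 5, 6}, keep only states in Sat with every successor in Z. Z1 = {0, 1, 3, 4, 5, 6}; Z2 = {0, 1, 3, 4, 6}; Z3 = {0, 1, 3, 6}; Z4 = {0, 1, 6}; fixed.
Sat(AG (a ∨ q)) = {0, 1, 6}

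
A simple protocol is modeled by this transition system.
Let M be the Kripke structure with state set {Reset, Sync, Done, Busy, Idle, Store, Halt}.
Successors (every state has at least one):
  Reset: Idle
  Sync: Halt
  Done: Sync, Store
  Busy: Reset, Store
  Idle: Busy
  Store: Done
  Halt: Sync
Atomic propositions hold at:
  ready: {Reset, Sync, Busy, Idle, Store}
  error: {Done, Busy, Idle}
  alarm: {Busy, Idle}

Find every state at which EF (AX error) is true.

{Reset, Done, Busy, Idle, Store}

Sat(AX error) = {s : every successor in {Done, Busy, Idle}} = {Reset, Idle, Store}
EF (AX error): least fixpoint, start Z0 = {Reset, Idle, Store}, add states with some successor in Z. Z1 = {Reset, Done, Busy, Idle, Store}; fixed.
Sat(EF (AX error)) = {Reset, Done, Busy, Idle, Store}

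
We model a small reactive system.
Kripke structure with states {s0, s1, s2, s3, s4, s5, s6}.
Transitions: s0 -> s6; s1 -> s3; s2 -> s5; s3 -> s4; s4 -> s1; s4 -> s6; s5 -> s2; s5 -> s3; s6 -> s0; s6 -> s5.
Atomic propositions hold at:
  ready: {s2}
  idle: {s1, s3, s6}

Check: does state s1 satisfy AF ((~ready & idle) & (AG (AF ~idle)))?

Yes

Sat(~ready) = {s0, s1, s3, s4, s5, s6}
Sat(~ready & idle) = {s1, s3, s6}
Sat(~idle) = {s0, s2, s4, s5}
AF ~idle: least fixpoint, start Z0 = {s0, s2, s4, s5}, add states with every successor in Z. Z1 = {s0, s2, s3, s4, s5, s6}; Z2 = {s0, s1, s2, s3, s4, s5, s6}; fixed.
Sat(AF ~idle) = {s0, s1, s2, s3, s4, s5, s6}
AG (AF ~idle): greatest fixpoint, start Z0 = {s0, s1, s2, s3, s4, s5, s6}, keep only states in Sat with every successor in Z. Already a fixed point.
Sat(AG (AF ~idle)) = {s0, s1, s2, s3, s4, s5, s6}
Sat((~ready & idle) & (AG (AF ~idle))) = {s1, s3, s6}
AF ((~ready & idle) & (AG (AF ~idle))): least fixpoint, start Z0 = {s1, s3, s6}, add states with every successor in Z. Z1 = {s0, s1, s3, s4, s6}; fixed.
Sat(AF ((~ready & idle) & (AG (AF ~idle)))) = {s0, s1, s3, s4, s6}
s1 ∈ Sat(AF ((~ready & idle) & (AG (AF ~idle)))) = {s0, s1, s3, s4, s6}, so the formula holds at s1.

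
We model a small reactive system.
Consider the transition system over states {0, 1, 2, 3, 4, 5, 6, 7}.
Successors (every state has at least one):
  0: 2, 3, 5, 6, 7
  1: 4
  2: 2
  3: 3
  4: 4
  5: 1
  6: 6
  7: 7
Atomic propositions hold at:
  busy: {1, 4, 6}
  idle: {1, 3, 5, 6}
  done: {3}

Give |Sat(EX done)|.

Sat(EX done) = {s : some successor in {3}} = {0, 3}
|Sat(EX done)| = |{0, 3}| = 2.

2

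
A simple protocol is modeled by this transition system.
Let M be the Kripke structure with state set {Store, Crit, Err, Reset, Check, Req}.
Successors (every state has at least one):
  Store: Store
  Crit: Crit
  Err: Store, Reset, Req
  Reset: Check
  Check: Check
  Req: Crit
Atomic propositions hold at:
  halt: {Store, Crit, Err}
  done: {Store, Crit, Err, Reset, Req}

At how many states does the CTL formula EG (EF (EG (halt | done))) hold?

Sat(halt | done) = {Store, Crit, Err, Reset, Req}
EG (halt | done): greatest fixpoint, start Z0 = {Store, Crit, Err, Reset, Req}, keep only states in Sat with some successor in Z. Z1 = {Store, Crit, Err, Req}; fixed.
Sat(EG (halt | done)) = {Store, Crit, Err, Req}
EF (EG (halt | done)): least fixpoint, start Z0 = {Store, Crit, Err, Req}, add states with some successor in Z. Already a fixed point.
Sat(EF (EG (halt | done))) = {Store, Crit, Err, Req}
EG (EF (EG (halt | done))): greatest fixpoint, start Z0 = {Store, Crit, Err, Req}, keep only states in Sat with some successor in Z. Already a fixed point.
Sat(EG (EF (EG (halt | done)))) = {Store, Crit, Err, Req}
|Sat(EG (EF (EG (halt | done))))| = |{Store, Crit, Err, Req}| = 4.

4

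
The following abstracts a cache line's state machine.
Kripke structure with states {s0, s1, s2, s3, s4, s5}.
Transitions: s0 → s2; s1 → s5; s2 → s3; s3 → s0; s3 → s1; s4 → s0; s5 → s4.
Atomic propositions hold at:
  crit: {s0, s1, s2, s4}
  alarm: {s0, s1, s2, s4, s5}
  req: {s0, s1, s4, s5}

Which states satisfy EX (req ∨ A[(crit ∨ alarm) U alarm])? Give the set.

Sat(crit ∨ alarm) = {s0, s1, s2, s4, s5}
A[(crit ∨ alarm) U alarm]: least fixpoint, start Z0 = Sat(alarm) = {s0, s1, s2, s4, s5}, add states in Sat(crit ∨ alarm) with every successor in Z. Already a fixed point.
Sat(A[(crit ∨ alarm) U alarm]) = {s0, s1, s2, s4, s5}
Sat(req ∨ A[(crit ∨ alarm) U alarm]) = {s0, s1, s2, s4, s5}
Sat(EX (req ∨ A[(crit ∨ alarm) U alarm])) = {s : some successor in {s0, s1, s2, s4, s5}} = {s0, s1, s3, s4, s5}

{s0, s1, s3, s4, s5}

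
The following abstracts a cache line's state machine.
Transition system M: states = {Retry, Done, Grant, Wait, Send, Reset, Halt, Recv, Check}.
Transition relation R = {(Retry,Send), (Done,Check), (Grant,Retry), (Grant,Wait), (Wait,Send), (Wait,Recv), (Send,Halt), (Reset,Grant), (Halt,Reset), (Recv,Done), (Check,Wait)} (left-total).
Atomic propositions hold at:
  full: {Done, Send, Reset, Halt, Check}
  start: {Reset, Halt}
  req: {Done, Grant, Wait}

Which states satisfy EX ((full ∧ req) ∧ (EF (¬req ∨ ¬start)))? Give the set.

Sat(full ∧ req) = {Done}
Sat(¬req) = {Retry, Send, Reset, Halt, Recv, Check}
Sat(¬start) = {Retry, Done, Grant, Wait, Send, Recv, Check}
Sat(¬req ∨ ¬start) = {Retry, Done, Grant, Wait, Send, Reset, Halt, Recv, Check}
EF (¬req ∨ ¬start): least fixpoint, start Z0 = {Retry, Done, Grant, Wait, Send, Reset, Halt, Recv, Check}, add states with some successor in Z. Already a fixed point.
Sat(EF (¬req ∨ ¬start)) = {Retry, Done, Grant, Wait, Send, Reset, Halt, Recv, Check}
Sat((full ∧ req) ∧ (EF (¬req ∨ ¬start))) = {Done}
Sat(EX ((full ∧ req) ∧ (EF (¬req ∨ ¬start)))) = {s : some successor in {Done}} = {Recv}

{Recv}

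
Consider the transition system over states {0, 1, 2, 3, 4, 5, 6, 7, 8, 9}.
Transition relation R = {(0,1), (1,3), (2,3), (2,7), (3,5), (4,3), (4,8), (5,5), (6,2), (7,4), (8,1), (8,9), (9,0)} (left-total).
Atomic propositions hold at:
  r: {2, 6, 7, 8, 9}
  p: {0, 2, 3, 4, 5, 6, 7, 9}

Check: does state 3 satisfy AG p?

Yes

AG p: greatest fixpoint, start Z0 = {0, 2, 3, 4, 5, 6, 7, 9}, keep only states in Sat with every successor in Z. Z1 = {2, 3, 5, 6, 7, 9}; Z2 = {2, 3, 5, 6}; Z3 = {3, 5, 6}; Z4 = {3, 5}; fixed.
Sat(AG p) = {3, 5}
3 ∈ Sat(AG p) = {3, 5}, so the formula holds at 3.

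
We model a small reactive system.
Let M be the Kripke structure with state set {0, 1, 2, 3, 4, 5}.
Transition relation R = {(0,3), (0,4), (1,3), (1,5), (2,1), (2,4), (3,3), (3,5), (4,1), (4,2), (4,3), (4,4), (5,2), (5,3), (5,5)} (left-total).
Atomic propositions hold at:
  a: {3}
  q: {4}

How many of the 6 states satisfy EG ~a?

Sat(~a) = {0, 1, 2, 4, 5}
EG ~a: greatest fixpoint, start Z0 = {0, 1, 2, 4, 5}, keep only states in Sat with some successor in Z. Already a fixed point.
Sat(EG ~a) = {0, 1, 2, 4, 5}
|Sat(EG ~a)| = |{0, 1, 2, 4, 5}| = 5.

5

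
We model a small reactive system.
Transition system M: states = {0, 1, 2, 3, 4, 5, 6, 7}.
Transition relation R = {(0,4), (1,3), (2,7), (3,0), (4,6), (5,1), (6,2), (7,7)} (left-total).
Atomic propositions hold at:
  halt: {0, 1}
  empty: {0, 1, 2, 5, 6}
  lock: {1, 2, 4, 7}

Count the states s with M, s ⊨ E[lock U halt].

2

E[lock U halt]: least fixpoint, start Z0 = Sat(halt) = {0, 1}, add states in Sat(lock) with some successor in Z. Already a fixed point.
Sat(E[lock U halt]) = {0, 1}
|Sat(E[lock U halt])| = |{0, 1}| = 2.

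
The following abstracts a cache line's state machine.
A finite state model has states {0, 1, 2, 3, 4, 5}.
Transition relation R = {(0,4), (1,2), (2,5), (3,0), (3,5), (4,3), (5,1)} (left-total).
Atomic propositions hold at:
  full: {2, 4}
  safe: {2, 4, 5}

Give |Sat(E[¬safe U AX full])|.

Sat(¬safe) = {0, 1, 3}
Sat(AX full) = {s : every successor in {2, 4}} = {0, 1}
E[¬safe U AX full]: least fixpoint, start Z0 = Sat(AX full) = {0, 1}, add states in Sat(¬safe) with some successor in Z. Z1 = {0, 1, 3}; fixed.
Sat(E[¬safe U AX full]) = {0, 1, 3}
|Sat(E[¬safe U AX full])| = |{0, 1, 3}| = 3.

3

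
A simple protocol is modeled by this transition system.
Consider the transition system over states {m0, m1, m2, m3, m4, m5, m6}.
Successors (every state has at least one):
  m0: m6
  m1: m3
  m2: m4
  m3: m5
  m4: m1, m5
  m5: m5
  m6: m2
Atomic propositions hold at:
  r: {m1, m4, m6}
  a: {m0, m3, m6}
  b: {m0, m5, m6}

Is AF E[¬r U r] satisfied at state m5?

No

Sat(¬r) = {m0, m2, m3, m5}
E[¬r U r]: least fixpoint, start Z0 = Sat(r) = {m1, m4, m6}, add states in Sat(¬r) with some successor in Z. Z1 = {m0, m1, m2, m4, m6}; fixed.
Sat(E[¬r U r]) = {m0, m1, m2, m4, m6}
AF E[¬r U r]: least fixpoint, start Z0 = {m0, m1, m2, m4, m6}, add states with every successor in Z. Already a fixed point.
Sat(AF E[¬r U r]) = {m0, m1, m2, m4, m6}
m5 ∉ Sat(AF E[¬r U r]) = {m0, m1, m2, m4, m6}, so the formula does not hold at m5.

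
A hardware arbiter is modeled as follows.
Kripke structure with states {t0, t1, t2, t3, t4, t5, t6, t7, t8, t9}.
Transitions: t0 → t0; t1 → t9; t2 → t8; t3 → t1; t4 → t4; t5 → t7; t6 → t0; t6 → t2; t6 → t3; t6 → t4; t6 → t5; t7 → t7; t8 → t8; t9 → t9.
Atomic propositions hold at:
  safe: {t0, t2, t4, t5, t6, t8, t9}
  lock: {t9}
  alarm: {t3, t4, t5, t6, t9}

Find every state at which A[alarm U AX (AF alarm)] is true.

AF alarm: least fixpoint, start Z0 = {t3, t4, t5, t6, t9}, add states with every successor in Z. Z1 = {t1, t3, t4, t5, t6, t9}; fixed.
Sat(AF alarm) = {t1, t3, t4, t5, t6, t9}
Sat(AX (AF alarm)) = {s : every successor in {t1, t3, t4, t5, t6, t9}} = {t1, t3, t4, t9}
A[alarm U AX (AF alarm)]: least fixpoint, start Z0 = Sat(AX (AF alarm)) = {t1, t3, t4, t9}, add states in Sat(alarm) with every successor in Z. Already a fixed point.
Sat(A[alarm U AX (AF alarm)]) = {t1, t3, t4, t9}

{t1, t3, t4, t9}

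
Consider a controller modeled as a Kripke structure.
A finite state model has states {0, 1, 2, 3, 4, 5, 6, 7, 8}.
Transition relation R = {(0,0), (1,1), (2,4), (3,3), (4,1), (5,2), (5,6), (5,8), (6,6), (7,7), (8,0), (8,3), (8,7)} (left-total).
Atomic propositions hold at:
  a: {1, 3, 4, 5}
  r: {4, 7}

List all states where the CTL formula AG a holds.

{1, 3, 4}

AG a: greatest fixpoint, start Z0 = {1, 3, 4, 5}, keep only states in Sat with every successor in Z. Z1 = {1, 3, 4}; fixed.
Sat(AG a) = {1, 3, 4}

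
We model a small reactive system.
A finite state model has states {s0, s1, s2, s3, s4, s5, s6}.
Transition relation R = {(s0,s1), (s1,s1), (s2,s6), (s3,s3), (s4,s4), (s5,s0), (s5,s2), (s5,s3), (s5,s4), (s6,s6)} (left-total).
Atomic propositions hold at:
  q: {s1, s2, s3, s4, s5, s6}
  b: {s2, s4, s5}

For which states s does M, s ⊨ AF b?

{s2, s4, s5}

AF b: least fixpoint, start Z0 = {s2, s4, s5}, add states with every successor in Z. Already a fixed point.
Sat(AF b) = {s2, s4, s5}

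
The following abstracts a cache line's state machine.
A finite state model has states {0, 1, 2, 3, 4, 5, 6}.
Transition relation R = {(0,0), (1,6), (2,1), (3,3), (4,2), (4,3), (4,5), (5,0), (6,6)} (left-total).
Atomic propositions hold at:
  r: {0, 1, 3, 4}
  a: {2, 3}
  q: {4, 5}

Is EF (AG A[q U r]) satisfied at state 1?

No

A[q U r]: least fixpoint, start Z0 = Sat(r) = {0, 1, 3, 4}, add states in Sat(q) with every successor in Z. Z1 = {0, 1, 3, 4, 5}; fixed.
Sat(A[q U r]) = {0, 1, 3, 4, 5}
AG A[q U r]: greatest fixpoint, start Z0 = {0, 1, 3, 4, 5}, keep only states in Sat with every successor in Z. Z1 = {0, 3, 5}; fixed.
Sat(AG A[q U r]) = {0, 3, 5}
EF (AG A[q U r]): least fixpoint, start Z0 = {0, 3, 5}, add states with some successor in Z. Z1 = {0, 3, 4, 5}; fixed.
Sat(EF (AG A[q U r])) = {0, 3, 4, 5}
1 ∉ Sat(EF (AG A[q U r])) = {0, 3, 4, 5}, so the formula does not hold at 1.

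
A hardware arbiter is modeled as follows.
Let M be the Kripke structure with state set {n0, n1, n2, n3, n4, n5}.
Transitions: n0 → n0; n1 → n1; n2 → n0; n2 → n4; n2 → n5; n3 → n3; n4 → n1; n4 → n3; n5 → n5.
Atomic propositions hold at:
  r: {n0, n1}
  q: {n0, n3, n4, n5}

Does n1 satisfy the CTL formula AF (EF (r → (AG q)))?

AG q: greatest fixpoint, start Z0 = {n0, n3, n4, n5}, keep only states in Sat with every successor in Z. Z1 = {n0, n3, n5}; fixed.
Sat(AG q) = {n0, n3, n5}
Sat(r → (AG q)) = {n0, n2, n3, n4, n5}
EF (r → (AG q)): least fixpoint, start Z0 = {n0, n2, n3, n4, n5}, add states with some successor in Z. Already a fixed point.
Sat(EF (r → (AG q))) = {n0, n2, n3, n4, n5}
AF (EF (r → (AG q))): least fixpoint, start Z0 = {n0, n2, n3, n4, n5}, add states with every successor in Z. Already a fixed point.
Sat(AF (EF (r → (AG q)))) = {n0, n2, n3, n4, n5}
n1 ∉ Sat(AF (EF (r → (AG q)))) = {n0, n2, n3, n4, n5}, so the formula does not hold at n1.

No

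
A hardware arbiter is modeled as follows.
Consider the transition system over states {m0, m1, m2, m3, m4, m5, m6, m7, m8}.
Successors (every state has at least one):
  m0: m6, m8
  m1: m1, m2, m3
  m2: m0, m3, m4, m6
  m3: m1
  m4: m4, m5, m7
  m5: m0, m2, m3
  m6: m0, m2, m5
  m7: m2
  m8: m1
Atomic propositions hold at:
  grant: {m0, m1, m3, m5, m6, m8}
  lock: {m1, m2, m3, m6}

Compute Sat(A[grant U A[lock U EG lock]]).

EG lock: greatest fixpoint, start Z0 = {m1, m2, m3, m6}, keep only states in Sat with some successor in Z. Already a fixed point.
Sat(EG lock) = {m1, m2, m3, m6}
A[lock U EG lock]: least fixpoint, start Z0 = Sat(EG lock) = {m1, m2, m3, m6}, add states in Sat(lock) with every successor in Z. Already a fixed point.
Sat(A[lock U EG lock]) = {m1, m2, m3, m6}
A[grant U A[lock U EG lock]]: least fixpoint, start Z0 = Sat(A[lock U EG lock]) = {m1, m2, m3, m6}, add states in Sat(grant) with every successor in Z. Z1 = {m1, m2, m3, m6, m8}; Z2 = {m0, m1, m2, m3, m6, m8}; Z3 = {m0, m1, m2, m3, m5, m6, m8}; fixed.
Sat(A[grant U A[lock U EG lock]]) = {m0, m1, m2, m3, m5, m6, m8}

{m0, m1, m2, m3, m5, m6, m8}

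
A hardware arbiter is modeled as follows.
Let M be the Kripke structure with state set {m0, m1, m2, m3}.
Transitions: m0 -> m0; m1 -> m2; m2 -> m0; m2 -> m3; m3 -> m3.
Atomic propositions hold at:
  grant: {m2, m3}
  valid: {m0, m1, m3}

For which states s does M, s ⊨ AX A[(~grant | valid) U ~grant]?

{m0}

Sat(~grant) = {m0, m1}
Sat(~grant | valid) = {m0, m1, m3}
A[(~grant | valid) U ~grant]: least fixpoint, start Z0 = Sat(~grant) = {m0, m1}, add states in Sat(~grant | valid) with every successor in Z. Already a fixed point.
Sat(A[(~grant | valid) U ~grant]) = {m0, m1}
Sat(AX A[(~grant | valid) U ~grant]) = {s : every successor in {m0, m1}} = {m0}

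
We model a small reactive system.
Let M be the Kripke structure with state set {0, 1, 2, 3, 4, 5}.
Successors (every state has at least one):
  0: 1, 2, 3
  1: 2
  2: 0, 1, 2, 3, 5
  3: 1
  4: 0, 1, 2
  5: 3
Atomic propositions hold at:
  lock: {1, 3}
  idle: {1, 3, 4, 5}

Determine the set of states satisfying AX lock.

Sat(AX lock) = {s : every successor in {1, 3}} = {3, 5}

{3, 5}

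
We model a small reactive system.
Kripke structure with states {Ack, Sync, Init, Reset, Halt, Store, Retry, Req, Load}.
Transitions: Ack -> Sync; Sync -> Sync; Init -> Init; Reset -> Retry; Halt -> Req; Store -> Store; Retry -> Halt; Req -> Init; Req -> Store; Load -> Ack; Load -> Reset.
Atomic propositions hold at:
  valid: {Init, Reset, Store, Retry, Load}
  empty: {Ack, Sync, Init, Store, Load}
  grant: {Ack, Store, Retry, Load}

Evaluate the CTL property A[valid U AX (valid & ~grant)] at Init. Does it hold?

Sat(~grant) = {Sync, Init, Reset, Halt, Req}
Sat(valid & ~grant) = {Init, Reset}
Sat(AX (valid & ~grant)) = {s : every successor in {Init, Reset}} = {Init}
A[valid U AX (valid & ~grant)]: least fixpoint, start Z0 = Sat(AX (valid & ~grant)) = {Init}, add states in Sat(valid) with every successor in Z. Already a fixed point.
Sat(A[valid U AX (valid & ~grant)]) = {Init}
Init ∈ Sat(A[valid U AX (valid & ~grant)]) = {Init}, so the formula holds at Init.

Yes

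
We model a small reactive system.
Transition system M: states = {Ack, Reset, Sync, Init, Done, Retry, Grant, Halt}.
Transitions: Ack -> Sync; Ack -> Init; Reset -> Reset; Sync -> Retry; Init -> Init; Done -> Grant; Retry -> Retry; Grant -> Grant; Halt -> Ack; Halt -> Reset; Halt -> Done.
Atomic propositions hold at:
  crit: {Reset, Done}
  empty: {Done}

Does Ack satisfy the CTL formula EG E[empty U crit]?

E[empty U crit]: least fixpoint, start Z0 = Sat(crit) = {Reset, Done}, add states in Sat(empty) with some successor in Z. Already a fixed point.
Sat(E[empty U crit]) = {Reset, Done}
EG E[empty U crit]: greatest fixpoint, start Z0 = {Reset, Done}, keep only states in Sat with some successor in Z. Z1 = {Reset}; fixed.
Sat(EG E[empty U crit]) = {Reset}
Ack ∉ Sat(EG E[empty U crit]) = {Reset}, so the formula does not hold at Ack.

No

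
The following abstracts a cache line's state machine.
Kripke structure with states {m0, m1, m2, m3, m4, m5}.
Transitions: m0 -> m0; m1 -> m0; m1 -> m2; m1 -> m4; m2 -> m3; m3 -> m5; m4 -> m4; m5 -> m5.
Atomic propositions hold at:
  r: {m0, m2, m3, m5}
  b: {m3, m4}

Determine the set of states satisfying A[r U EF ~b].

{m0, m1, m2, m3, m5}

Sat(~b) = {m0, m1, m2, m5}
EF ~b: least fixpoint, start Z0 = {m0, m1, m2, m5}, add states with some successor in Z. Z1 = {m0, m1, m2, m3, m5}; fixed.
Sat(EF ~b) = {m0, m1, m2, m3, m5}
A[r U EF ~b]: least fixpoint, start Z0 = Sat(EF ~b) = {m0, m1, m2, m3, m5}, add states in Sat(r) with every successor in Z. Already a fixed point.
Sat(A[r U EF ~b]) = {m0, m1, m2, m3, m5}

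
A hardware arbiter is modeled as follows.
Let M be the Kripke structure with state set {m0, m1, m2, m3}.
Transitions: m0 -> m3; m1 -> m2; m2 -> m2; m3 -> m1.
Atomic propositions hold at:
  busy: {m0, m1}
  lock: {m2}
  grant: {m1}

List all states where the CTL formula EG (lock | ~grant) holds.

{m2}

Sat(~grant) = {m0, m2, m3}
Sat(lock | ~grant) = {m0, m2, m3}
EG (lock | ~grant): greatest fixpoint, start Z0 = {m0, m2, m3}, keep only states in Sat with some successor in Z. Z1 = {m0, m2}; Z2 = {m2}; fixed.
Sat(EG (lock | ~grant)) = {m2}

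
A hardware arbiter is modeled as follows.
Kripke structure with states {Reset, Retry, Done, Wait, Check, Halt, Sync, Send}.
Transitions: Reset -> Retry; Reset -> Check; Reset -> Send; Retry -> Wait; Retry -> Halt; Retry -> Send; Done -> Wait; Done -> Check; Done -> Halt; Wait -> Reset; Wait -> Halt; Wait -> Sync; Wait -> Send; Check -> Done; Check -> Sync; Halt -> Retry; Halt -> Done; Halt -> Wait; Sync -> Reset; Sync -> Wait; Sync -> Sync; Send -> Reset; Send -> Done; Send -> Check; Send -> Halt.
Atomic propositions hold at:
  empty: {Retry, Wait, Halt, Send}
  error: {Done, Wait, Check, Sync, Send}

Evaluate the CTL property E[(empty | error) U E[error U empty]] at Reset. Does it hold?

Sat(empty | error) = {Retry, Done, Wait, Check, Halt, Sync, Send}
E[error U empty]: least fixpoint, start Z0 = Sat(empty) = {Retry, Wait, Halt, Send}, add states in Sat(error) with some successor in Z. Z1 = {Retry, Done, Wait, Halt, Sync, Send}; Z2 = {Retry, Done, Wait, Check, Halt, Sync, Send}; fixed.
Sat(E[error U empty]) = {Retry, Done, Wait, Check, Halt, Sync, Send}
E[(empty | error) U E[error U empty]]: least fixpoint, start Z0 = Sat(E[error U empty]) = {Retry, Done, Wait, Check, Halt, Sync, Send}, add states in Sat(empty | error) with some successor in Z. Already a fixed point.
Sat(E[(empty | error) U E[error U empty]]) = {Retry, Done, Wait, Check, Halt, Sync, Send}
Reset ∉ Sat(E[(empty | error) U E[error U empty]]) = {Retry, Done, Wait, Check, Halt, Sync, Send}, so the formula does not hold at Reset.

No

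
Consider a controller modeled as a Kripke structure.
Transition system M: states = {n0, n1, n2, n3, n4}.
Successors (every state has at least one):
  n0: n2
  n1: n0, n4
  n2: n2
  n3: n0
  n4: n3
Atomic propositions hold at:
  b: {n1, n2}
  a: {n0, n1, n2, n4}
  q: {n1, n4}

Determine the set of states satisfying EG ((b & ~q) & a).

Sat(~q) = {n0, n2, n3}
Sat(b & ~q) = {n2}
Sat((b & ~q) & a) = {n2}
EG ((b & ~q) & a): greatest fixpoint, start Z0 = {n2}, keep only states in Sat with some successor in Z. Already a fixed point.
Sat(EG ((b & ~q) & a)) = {n2}

{n2}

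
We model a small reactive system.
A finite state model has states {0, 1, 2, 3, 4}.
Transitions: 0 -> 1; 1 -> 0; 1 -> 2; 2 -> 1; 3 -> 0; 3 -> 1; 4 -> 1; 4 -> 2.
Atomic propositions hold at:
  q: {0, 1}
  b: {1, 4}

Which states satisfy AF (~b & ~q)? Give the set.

{2, 3}

Sat(~b) = {0, 2, 3}
Sat(~q) = {2, 3, 4}
Sat(~b & ~q) = {2, 3}
AF (~b & ~q): least fixpoint, start Z0 = {2, 3}, add states with every successor in Z. Already a fixed point.
Sat(AF (~b & ~q)) = {2, 3}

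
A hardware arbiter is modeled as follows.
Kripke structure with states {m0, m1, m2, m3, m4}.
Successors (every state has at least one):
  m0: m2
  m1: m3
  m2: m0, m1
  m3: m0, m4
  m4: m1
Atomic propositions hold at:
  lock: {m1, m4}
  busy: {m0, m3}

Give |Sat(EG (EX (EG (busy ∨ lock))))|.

Sat(busy ∨ lock) = {m0, m1, m3, m4}
EG (busy ∨ lock): greatest fixpoint, start Z0 = {m0, m1, m3, m4}, keep only states in Sat with some successor in Z. Z1 = {m1, m3, m4}; fixed.
Sat(EG (busy ∨ lock)) = {m1, m3, m4}
Sat(EX (EG (busy ∨ lock))) = {s : some successor in {m1, m3, m4}} = {m1, m2, m3, m4}
EG (EX (EG (busy ∨ lock))): greatest fixpoint, start Z0 = {m1, m2, m3, m4}, keep only states in Sat with some successor in Z. Already a fixed point.
Sat(EG (EX (EG (busy ∨ lock)))) = {m1, m2, m3, m4}
|Sat(EG (EX (EG (busy ∨ lock))))| = |{m1, m2, m3, m4}| = 4.

4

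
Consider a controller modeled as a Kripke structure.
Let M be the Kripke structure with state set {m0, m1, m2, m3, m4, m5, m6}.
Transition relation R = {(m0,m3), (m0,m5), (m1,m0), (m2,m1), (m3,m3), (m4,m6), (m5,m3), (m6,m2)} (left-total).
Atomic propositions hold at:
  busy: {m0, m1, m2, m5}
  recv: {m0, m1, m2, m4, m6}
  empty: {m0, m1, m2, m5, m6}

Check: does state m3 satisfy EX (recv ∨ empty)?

Sat(recv ∨ empty) = {m0, m1, m2, m4, m5, m6}
Sat(EX (recv ∨ empty)) = {s : some successor in {m0, m1, m2, m4, m5, m6}} = {m0, m1, m2, m4, m6}
m3 ∉ Sat(EX (recv ∨ empty)) = {m0, m1, m2, m4, m6}, so the formula does not hold at m3.

No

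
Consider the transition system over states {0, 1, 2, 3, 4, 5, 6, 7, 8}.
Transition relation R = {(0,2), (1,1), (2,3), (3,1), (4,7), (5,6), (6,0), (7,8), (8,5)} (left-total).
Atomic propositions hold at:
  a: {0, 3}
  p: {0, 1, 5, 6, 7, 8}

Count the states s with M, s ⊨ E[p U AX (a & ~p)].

Sat(~p) = {2, 3, 4}
Sat(a & ~p) = {3}
Sat(AX (a & ~p)) = {s : every successor in {3}} = {2}
E[p U AX (a & ~p)]: least fixpoint, start Z0 = Sat(AX (a & ~p)) = {2}, add states in Sat(p) with some successor in Z. Z1 = {0, 2}; Z2 = {0, 2, 6}; Z3 = {0, 2, 5, 6}; Z4 = {0, 2, 5, 6, 8}; Z5 = {0, 2, 5, 6, 7, 8}; fixed.
Sat(E[p U AX (a & ~p)]) = {0, 2, 5, 6, 7, 8}
|Sat(E[p U AX (a & ~p)])| = |{0, 2, 5, 6, 7, 8}| = 6.

6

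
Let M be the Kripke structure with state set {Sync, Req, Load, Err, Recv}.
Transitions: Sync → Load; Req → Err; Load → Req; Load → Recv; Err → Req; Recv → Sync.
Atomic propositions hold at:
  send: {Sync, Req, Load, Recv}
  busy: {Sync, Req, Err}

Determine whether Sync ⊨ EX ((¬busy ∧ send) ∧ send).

Sat(¬busy) = {Load, Recv}
Sat(¬busy ∧ send) = {Load, Recv}
Sat((¬busy ∧ send) ∧ send) = {Load, Recv}
Sat(EX ((¬busy ∧ send) ∧ send)) = {s : some successor in {Load, Recv}} = {Sync, Load}
Sync ∈ Sat(EX ((¬busy ∧ send) ∧ send)) = {Sync, Load}, so the formula holds at Sync.

Yes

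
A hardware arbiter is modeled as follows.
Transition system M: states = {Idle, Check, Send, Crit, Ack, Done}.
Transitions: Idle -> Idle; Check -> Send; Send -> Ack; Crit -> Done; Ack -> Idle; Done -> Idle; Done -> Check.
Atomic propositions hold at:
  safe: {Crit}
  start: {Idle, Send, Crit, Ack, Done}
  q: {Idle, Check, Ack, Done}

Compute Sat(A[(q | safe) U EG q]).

Sat(q | safe) = {Idle, Check, Crit, Ack, Done}
EG q: greatest fixpoint, start Z0 = {Idle, Check, Ack, Done}, keep only states in Sat with some successor in Z. Z1 = {Idle, Ack, Done}; fixed.
Sat(EG q) = {Idle, Ack, Done}
A[(q | safe) U EG q]: least fixpoint, start Z0 = Sat(EG q) = {Idle, Ack, Done}, add states in Sat(q | safe) with every successor in Z. Z1 = {Idle, Crit, Ack, Done}; fixed.
Sat(A[(q | safe) U EG q]) = {Idle, Crit, Ack, Done}

{Idle, Crit, Ack, Done}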